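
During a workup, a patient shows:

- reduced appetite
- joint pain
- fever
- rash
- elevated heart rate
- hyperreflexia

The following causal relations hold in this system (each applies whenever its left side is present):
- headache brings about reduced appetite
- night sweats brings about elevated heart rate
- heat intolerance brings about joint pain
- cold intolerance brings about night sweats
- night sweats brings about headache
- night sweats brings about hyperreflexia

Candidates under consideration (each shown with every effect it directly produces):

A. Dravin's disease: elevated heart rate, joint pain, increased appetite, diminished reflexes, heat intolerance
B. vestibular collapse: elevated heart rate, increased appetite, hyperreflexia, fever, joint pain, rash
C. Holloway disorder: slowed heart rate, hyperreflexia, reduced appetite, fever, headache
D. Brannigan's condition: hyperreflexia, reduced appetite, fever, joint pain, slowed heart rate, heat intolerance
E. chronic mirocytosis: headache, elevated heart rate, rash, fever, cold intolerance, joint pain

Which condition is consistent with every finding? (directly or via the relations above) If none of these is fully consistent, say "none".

Checking each candidate against the observations:
(A) Dravin's disease — fails on reduced appetite, fever, rash, hyperreflexia (predicts increased appetite, not reduced appetite; predicts diminished reflexes, not hyperreflexia)
(B) vestibular collapse — fails on reduced appetite (predicts increased appetite, not reduced appetite)
(C) Holloway disorder — reduced appetite +; joint pain -; fever +; rash -; elevated heart rate -; hyperreflexia +
(D) Brannigan's condition — fails on rash, elevated heart rate (predicts slowed heart rate, not elevated heart rate)
(E) chronic mirocytosis — reduced appetite + (through headache → reduced appetite); joint pain +; fever +; rash +; elevated heart rate +; hyperreflexia + (through cold intolerance → night sweats → hyperreflexia)
(E) is the only candidate with no mismatches.

E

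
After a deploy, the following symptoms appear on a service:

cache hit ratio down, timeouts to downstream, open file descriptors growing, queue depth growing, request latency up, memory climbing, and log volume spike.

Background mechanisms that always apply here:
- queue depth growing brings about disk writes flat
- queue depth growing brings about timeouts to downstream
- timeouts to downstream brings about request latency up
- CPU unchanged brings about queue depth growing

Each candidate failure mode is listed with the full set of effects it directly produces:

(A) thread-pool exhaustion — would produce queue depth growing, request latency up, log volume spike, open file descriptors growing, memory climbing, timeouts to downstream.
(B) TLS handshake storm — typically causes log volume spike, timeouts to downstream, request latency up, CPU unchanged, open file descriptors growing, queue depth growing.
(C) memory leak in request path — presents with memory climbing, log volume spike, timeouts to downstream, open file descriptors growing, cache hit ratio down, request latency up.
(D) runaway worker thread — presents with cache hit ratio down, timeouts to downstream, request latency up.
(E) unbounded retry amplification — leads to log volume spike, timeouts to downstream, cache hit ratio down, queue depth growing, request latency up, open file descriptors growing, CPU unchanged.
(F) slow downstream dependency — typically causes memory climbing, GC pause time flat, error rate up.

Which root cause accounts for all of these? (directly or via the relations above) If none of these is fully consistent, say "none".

Testing each hypothesis:
(A) thread-pool exhaustion — cache hit ratio down miss; timeouts to downstream match; open file descriptors growing match; queue depth growing match; request latency up match; memory climbing match; log volume spike match
(B) TLS handshake storm — does not account for cache hit ratio down, memory climbing
(C) memory leak in request path — does not account for queue depth growing
(D) runaway worker thread — cache hit ratio down match; timeouts to downstream match; open file descriptors growing miss; queue depth growing miss; request latency up match; memory climbing miss; log volume spike miss
(E) unbounded retry amplification — cache hit ratio down match; timeouts to downstream match; open file descriptors growing match; queue depth growing match; request latency up match; memory climbing miss; log volume spike match
(F) slow downstream dependency — cache hit ratio down miss; timeouts to downstream miss; open file descriptors growing miss; queue depth growing miss; request latency up miss; memory climbing match; log volume spike miss
Every candidate fails on at least one observation.

none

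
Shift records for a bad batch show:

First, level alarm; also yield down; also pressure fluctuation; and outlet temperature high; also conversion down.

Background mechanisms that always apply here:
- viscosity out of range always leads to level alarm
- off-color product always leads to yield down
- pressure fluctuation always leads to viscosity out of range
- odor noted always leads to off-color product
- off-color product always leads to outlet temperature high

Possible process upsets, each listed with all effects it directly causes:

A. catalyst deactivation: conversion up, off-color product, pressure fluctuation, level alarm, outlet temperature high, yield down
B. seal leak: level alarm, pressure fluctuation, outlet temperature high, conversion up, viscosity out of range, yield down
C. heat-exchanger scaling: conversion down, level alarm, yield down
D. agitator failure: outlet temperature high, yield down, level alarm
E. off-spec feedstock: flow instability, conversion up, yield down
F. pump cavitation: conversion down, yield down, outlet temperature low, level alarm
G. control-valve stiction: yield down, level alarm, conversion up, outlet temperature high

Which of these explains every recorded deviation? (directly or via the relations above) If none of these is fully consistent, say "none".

none

Checking each candidate against the observations:
(A) catalyst deactivation — fails on conversion down (predicts conversion up, not conversion down)
(B) seal leak — level alarm ✓; yield down ✓; pressure fluctuation ✓; outlet temperature high ✓; conversion down ✗
(C) heat-exchanger scaling — level alarm ✓; yield down ✓; pressure fluctuation ✗; outlet temperature high ✗; conversion down ✓
(D) agitator failure — level alarm ✓; yield down ✓; pressure fluctuation ✗; outlet temperature high ✓; conversion down ✗
(E) off-spec feedstock — fails on level alarm, pressure fluctuation, outlet temperature high, conversion down (predicts conversion up, not conversion down)
(F) pump cavitation — fails on pressure fluctuation, outlet temperature high (predicts outlet temperature low, not outlet temperature high)
(G) control-valve stiction — fails on pressure fluctuation, conversion down (predicts conversion up, not conversion down)
None of the listed candidates fits everything.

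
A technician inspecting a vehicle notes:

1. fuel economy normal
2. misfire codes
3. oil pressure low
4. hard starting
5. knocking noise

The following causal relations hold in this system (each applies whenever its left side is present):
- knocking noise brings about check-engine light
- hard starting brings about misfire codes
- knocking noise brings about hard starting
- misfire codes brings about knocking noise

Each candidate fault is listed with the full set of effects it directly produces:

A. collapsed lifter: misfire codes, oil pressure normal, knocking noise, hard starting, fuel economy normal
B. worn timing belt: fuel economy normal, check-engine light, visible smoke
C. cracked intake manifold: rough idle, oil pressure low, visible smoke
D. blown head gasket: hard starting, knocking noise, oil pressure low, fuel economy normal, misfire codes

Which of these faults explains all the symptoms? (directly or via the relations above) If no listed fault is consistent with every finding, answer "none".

Checking each candidate against the observations:
(A) collapsed lifter — fails on oil pressure low (predicts oil pressure normal, not oil pressure low)
(B) worn timing belt — does not account for misfire codes, oil pressure low, hard starting, knocking noise
(C) cracked intake manifold — does not account for fuel economy normal, misfire codes, hard starting, knocking noise
(D) blown head gasket — fuel economy normal +; misfire codes +; oil pressure low +; hard starting +; knocking noise +
(D) alone accounts for all the evidence.

D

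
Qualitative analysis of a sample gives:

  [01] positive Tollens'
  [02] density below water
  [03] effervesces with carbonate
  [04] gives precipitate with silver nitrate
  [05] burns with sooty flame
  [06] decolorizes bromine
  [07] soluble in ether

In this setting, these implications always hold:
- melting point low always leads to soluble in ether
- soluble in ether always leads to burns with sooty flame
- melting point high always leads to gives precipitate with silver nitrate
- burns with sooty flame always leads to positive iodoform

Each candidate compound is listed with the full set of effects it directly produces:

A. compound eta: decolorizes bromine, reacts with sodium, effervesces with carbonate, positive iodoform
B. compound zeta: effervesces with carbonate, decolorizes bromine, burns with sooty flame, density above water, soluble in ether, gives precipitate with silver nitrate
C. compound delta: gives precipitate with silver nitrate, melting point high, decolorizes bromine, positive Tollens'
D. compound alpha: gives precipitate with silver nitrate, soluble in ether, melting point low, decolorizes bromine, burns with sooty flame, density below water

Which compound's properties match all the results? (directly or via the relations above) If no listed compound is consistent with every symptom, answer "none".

none

Testing each hypothesis:
(A) compound eta — positive Tollens' NO; density below water NO; effervesces with carbonate yes; gives precipitate with silver nitrate NO; burns with sooty flame NO; decolorizes bromine yes; soluble in ether NO
(B) compound zeta — positive Tollens' NO; density below water NO; effervesces with carbonate yes; gives precipitate with silver nitrate yes; burns with sooty flame yes; decolorizes bromine yes; soluble in ether yes
(C) compound delta — positive Tollens' yes; density below water NO; effervesces with carbonate NO; gives precipitate with silver nitrate yes; burns with sooty flame NO; decolorizes bromine yes; soluble in ether NO
(D) compound alpha — positive Tollens' NO; density below water yes; effervesces with carbonate NO; gives precipitate with silver nitrate yes; burns with sooty flame yes; decolorizes bromine yes; soluble in ether yes
Every candidate fails on at least one observation.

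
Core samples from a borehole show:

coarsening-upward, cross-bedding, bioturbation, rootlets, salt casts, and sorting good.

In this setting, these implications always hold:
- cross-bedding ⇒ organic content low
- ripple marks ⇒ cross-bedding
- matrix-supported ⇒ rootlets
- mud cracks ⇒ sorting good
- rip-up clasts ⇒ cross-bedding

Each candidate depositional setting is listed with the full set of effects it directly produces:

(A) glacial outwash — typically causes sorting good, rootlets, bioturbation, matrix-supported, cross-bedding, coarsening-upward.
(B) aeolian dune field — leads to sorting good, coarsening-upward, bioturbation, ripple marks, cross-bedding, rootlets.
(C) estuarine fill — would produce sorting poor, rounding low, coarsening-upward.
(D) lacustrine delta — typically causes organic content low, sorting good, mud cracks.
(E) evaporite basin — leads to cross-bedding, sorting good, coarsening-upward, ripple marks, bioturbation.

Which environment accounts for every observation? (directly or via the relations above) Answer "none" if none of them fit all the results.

none

Per-candidate check:
(A) glacial outwash — coarsening-upward match; cross-bedding match; bioturbation match; rootlets match; salt casts miss; sorting good match
(B) aeolian dune field — coarsening-upward match; cross-bedding match; bioturbation match; rootlets match; salt casts miss; sorting good match
(C) estuarine fill — fails on cross-bedding, bioturbation, rootlets, salt casts, sorting good (predicts sorting poor, not sorting good)
(D) lacustrine delta — does not account for coarsening-upward, cross-bedding, bioturbation, rootlets, salt casts
(E) evaporite basin — coarsening-upward match; cross-bedding match; bioturbation match; rootlets miss; salt casts miss; sorting good match
No candidate is consistent with all observations.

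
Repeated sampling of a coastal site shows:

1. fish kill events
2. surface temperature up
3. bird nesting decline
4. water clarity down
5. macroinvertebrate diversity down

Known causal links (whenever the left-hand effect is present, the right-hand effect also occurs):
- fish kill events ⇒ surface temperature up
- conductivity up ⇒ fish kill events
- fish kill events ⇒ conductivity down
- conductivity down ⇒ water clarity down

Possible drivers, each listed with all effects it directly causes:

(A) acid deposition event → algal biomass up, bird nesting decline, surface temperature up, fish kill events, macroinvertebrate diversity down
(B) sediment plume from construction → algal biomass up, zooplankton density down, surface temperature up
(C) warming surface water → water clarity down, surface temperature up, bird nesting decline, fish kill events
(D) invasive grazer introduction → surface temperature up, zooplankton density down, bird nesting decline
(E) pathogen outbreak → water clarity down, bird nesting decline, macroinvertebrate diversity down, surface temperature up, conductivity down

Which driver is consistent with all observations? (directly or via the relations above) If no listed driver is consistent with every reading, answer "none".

For each candidate, compare predicted effects to what was observed:
(A) acid deposition event — fish kill events yes; surface temperature up yes; bird nesting decline yes; water clarity down yes (via fish kill events → conductivity down → water clarity down); macroinvertebrate diversity down yes
(B) sediment plume from construction — does not account for fish kill events, bird nesting decline, water clarity down, macroinvertebrate diversity down
(C) warming surface water — does not account for macroinvertebrate diversity down
(D) invasive grazer introduction — fish kill events NO; surface temperature up yes; bird nesting decline yes; water clarity down NO; macroinvertebrate diversity down NO
(E) pathogen outbreak — does not account for fish kill events
(A) is the only candidate with no mismatches.

A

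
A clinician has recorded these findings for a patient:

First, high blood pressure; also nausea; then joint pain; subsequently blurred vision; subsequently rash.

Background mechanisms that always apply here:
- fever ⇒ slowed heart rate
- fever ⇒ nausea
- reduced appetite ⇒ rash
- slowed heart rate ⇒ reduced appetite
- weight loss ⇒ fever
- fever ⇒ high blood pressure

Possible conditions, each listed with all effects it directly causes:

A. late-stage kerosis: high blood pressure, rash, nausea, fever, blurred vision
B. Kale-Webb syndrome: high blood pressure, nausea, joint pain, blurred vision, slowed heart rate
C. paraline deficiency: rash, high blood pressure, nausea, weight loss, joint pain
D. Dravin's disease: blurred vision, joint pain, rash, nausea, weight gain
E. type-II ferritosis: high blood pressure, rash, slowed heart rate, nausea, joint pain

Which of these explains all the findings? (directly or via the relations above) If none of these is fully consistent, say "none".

Per-candidate check:
(A) late-stage kerosis — high blood pressure match; nausea match; joint pain miss; blurred vision match; rash match
(B) Kale-Webb syndrome — high blood pressure match; nausea match; joint pain match; blurred vision match; rash match (by slowed heart rate → reduced appetite → rash)
(C) paraline deficiency — high blood pressure match; nausea match; joint pain match; blurred vision miss; rash match
(D) Dravin's disease — high blood pressure miss; nausea match; joint pain match; blurred vision match; rash match
(E) type-II ferritosis — does not account for blurred vision
(B) alone accounts for all the evidence.

B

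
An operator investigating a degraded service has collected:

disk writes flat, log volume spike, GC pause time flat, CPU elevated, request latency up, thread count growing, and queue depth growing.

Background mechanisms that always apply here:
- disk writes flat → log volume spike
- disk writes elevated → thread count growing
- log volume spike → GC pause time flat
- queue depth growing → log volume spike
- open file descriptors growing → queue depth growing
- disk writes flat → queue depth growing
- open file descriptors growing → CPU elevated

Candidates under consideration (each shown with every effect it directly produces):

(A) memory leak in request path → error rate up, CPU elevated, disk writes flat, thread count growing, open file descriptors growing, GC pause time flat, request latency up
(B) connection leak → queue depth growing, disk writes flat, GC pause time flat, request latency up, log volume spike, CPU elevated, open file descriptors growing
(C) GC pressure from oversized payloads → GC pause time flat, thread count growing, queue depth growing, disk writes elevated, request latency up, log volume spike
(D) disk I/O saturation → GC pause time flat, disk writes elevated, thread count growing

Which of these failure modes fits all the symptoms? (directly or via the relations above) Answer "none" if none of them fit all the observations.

A

Checking each candidate against the observations:
(A) memory leak in request path — disk writes flat +; log volume spike + (by disk writes flat → log volume spike); GC pause time flat +; CPU elevated +; request latency up +; thread count growing +; queue depth growing + (by disk writes flat → queue depth growing)
(B) connection leak — disk writes flat +; log volume spike +; GC pause time flat +; CPU elevated +; request latency up +; thread count growing -; queue depth growing +
(C) GC pressure from oversized payloads — disk writes flat -; log volume spike +; GC pause time flat +; CPU elevated -; request latency up +; thread count growing +; queue depth growing +
(D) disk I/O saturation — disk writes flat -; log volume spike -; GC pause time flat +; CPU elevated -; request latency up -; thread count growing +; queue depth growing -
(A) alone accounts for all the evidence.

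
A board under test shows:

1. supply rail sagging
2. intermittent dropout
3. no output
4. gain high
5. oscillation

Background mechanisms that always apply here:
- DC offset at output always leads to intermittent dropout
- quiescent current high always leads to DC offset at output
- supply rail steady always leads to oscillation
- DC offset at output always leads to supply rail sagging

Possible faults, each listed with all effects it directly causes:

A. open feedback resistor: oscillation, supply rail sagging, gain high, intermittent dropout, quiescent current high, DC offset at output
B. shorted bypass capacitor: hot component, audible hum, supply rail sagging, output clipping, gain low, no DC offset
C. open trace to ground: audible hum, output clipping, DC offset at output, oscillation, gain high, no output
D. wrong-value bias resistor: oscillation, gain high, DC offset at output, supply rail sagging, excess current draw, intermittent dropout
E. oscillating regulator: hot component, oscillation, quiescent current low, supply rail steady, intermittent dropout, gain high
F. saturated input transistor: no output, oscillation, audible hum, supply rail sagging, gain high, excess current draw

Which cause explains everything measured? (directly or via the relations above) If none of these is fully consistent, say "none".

Per-candidate check:
(A) open feedback resistor — does not account for no output
(B) shorted bypass capacitor — fails on intermittent dropout, no output, gain high, oscillation (predicts gain low, not gain high)
(C) open trace to ground — supply rail sagging + (via DC offset at output → supply rail sagging); intermittent dropout + (via DC offset at output → intermittent dropout); no output +; gain high +; oscillation +
(D) wrong-value bias resistor — does not account for no output
(E) oscillating regulator — supply rail sagging -; intermittent dropout +; no output -; gain high +; oscillation +
(F) saturated input transistor — supply rail sagging +; intermittent dropout -; no output +; gain high +; oscillation +
(C) alone accounts for all the evidence.

C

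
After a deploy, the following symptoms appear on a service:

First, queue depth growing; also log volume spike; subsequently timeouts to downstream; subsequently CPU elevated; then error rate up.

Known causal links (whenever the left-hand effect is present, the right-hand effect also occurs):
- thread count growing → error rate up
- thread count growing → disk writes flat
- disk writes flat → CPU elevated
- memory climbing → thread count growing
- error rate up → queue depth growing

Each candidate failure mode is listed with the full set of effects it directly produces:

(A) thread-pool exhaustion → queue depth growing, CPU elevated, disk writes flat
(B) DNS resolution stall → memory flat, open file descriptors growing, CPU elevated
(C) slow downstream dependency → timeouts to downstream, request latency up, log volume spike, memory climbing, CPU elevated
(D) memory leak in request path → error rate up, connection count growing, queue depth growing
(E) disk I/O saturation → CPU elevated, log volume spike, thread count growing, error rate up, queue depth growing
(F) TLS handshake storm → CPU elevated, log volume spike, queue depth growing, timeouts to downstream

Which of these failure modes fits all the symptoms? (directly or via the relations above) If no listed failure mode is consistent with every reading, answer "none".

C

Testing each hypothesis:
(A) thread-pool exhaustion — queue depth growing ✓; log volume spike ✗; timeouts to downstream ✗; CPU elevated ✓; error rate up ✗
(B) DNS resolution stall — does not account for queue depth growing, log volume spike, timeouts to downstream, error rate up
(C) slow downstream dependency — queue depth growing ✓ (through memory climbing → thread count growing → error rate up → queue depth growing); log volume spike ✓; timeouts to downstream ✓; CPU elevated ✓; error rate up ✓ (through memory climbing → thread count growing → error rate up)
(D) memory leak in request path — does not account for log volume spike, timeouts to downstream, CPU elevated
(E) disk I/O saturation — does not account for timeouts to downstream
(F) TLS handshake storm — queue depth growing ✓; log volume spike ✓; timeouts to downstream ✓; CPU elevated ✓; error rate up ✗
Only (C) is consistent with every observation.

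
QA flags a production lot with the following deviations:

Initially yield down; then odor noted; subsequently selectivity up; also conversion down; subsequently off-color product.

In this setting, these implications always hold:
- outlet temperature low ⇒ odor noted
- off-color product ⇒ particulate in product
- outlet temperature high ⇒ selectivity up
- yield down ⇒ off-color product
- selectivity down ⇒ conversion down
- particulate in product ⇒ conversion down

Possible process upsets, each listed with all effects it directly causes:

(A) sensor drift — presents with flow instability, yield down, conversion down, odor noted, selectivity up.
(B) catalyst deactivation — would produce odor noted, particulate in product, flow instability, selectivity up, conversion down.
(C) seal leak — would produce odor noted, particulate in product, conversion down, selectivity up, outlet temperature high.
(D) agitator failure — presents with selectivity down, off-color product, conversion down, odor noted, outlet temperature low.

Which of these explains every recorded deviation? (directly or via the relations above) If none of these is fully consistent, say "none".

A

Testing each hypothesis:
(A) sensor drift — accounts for every observation (off-color product by yield down → off-color product)
(B) catalyst deactivation — does not account for yield down, off-color product
(C) seal leak — yield down NO; odor noted yes; selectivity up yes; conversion down yes; off-color product NO
(D) agitator failure — yield down NO; odor noted yes; selectivity up NO; conversion down yes; off-color product yes
(A) alone accounts for all the evidence.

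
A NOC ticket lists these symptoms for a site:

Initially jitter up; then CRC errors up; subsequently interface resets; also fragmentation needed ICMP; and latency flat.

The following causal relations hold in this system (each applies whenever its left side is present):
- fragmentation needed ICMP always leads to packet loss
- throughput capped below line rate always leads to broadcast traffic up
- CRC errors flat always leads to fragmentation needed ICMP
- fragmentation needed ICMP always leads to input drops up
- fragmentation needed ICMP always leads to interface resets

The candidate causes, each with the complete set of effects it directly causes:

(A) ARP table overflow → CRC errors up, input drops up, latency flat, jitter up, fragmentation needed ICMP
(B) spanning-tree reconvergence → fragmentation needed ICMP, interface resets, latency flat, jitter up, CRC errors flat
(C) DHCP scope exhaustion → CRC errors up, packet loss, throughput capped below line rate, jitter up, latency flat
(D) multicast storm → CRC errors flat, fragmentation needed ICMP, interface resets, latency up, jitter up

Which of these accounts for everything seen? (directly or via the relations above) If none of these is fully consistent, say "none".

Per-candidate check:
(A) ARP table overflow — accounts for every observation (interface resets by fragmentation needed ICMP → interface resets)
(B) spanning-tree reconvergence — fails on CRC errors up (predicts CRC errors flat, not CRC errors up)
(C) DHCP scope exhaustion — jitter up yes; CRC errors up yes; interface resets NO; fragmentation needed ICMP NO; latency flat yes
(D) multicast storm — fails on CRC errors up, latency flat (predicts CRC errors flat, not CRC errors up; predicts latency up, not latency flat)
(A) is the only candidate with no mismatches.

A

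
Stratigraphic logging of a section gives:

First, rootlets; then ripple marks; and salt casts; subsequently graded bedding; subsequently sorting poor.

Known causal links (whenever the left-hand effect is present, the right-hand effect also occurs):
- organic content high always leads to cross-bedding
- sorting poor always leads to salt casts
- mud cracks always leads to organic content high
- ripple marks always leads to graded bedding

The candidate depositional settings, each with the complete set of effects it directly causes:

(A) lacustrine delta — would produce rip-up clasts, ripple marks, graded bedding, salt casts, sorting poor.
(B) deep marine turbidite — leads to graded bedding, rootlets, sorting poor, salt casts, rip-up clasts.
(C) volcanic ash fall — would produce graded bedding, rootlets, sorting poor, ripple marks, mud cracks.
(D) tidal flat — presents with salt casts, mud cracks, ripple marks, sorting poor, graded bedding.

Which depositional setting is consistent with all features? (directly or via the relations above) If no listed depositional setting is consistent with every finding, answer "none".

Per-candidate check:
(A) lacustrine delta — rootlets miss; ripple marks match; salt casts match; graded bedding match; sorting poor match
(B) deep marine turbidite — does not account for ripple marks
(C) volcanic ash fall — rootlets match; ripple marks match; salt casts match (through sorting poor → salt casts); graded bedding match; sorting poor match
(D) tidal flat — rootlets miss; ripple marks match; salt casts match; graded bedding match; sorting poor match
(C) alone accounts for all the evidence.

C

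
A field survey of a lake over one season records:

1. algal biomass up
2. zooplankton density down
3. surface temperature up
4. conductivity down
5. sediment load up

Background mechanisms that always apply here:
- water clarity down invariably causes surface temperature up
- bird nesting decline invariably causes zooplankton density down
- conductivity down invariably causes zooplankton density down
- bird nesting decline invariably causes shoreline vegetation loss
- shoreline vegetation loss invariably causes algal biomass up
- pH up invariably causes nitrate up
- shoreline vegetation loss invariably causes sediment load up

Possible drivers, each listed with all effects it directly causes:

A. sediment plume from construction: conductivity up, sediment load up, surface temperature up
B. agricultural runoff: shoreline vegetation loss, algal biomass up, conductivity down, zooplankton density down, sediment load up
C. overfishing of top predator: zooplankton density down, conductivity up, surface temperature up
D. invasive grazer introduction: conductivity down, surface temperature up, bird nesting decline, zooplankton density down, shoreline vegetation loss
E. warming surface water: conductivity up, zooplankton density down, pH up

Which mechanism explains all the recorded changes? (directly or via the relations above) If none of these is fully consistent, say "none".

Testing each hypothesis:
(A) sediment plume from construction — fails on algal biomass up, zooplankton density down, conductivity down (predicts conductivity up, not conductivity down)
(B) agricultural runoff — algal biomass up +; zooplankton density down +; surface temperature up -; conductivity down +; sediment load up +
(C) overfishing of top predator — fails on algal biomass up, conductivity down, sediment load up (predicts conductivity up, not conductivity down)
(D) invasive grazer introduction — accounts for every observation (algal biomass up via shoreline vegetation loss → algal biomass up)
(E) warming surface water — algal biomass up -; zooplankton density down +; surface temperature up -; conductivity down -; sediment load up -
Only (D) is consistent with every observation.

D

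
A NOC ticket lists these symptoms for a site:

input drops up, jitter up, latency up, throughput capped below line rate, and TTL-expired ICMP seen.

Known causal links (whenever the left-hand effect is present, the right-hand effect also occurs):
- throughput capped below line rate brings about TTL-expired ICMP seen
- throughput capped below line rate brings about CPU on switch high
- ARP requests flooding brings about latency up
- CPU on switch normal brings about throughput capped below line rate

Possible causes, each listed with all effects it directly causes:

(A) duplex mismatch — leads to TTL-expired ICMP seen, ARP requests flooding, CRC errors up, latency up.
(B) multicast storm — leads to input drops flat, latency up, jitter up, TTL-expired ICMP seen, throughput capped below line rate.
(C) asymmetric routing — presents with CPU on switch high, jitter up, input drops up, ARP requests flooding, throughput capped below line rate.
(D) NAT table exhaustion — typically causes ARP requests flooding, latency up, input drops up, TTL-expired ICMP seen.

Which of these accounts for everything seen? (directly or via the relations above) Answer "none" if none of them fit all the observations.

Checking each candidate against the observations:
(A) duplex mismatch — does not account for input drops up, jitter up, throughput capped below line rate
(B) multicast storm — input drops up NO; jitter up yes; latency up yes; throughput capped below line rate yes; TTL-expired ICMP seen yes
(C) asymmetric routing — accounts for every observation (latency up through ARP requests flooding → latency up)
(D) NAT table exhaustion — does not account for jitter up, throughput capped below line rate
(C) alone accounts for all the evidence.

C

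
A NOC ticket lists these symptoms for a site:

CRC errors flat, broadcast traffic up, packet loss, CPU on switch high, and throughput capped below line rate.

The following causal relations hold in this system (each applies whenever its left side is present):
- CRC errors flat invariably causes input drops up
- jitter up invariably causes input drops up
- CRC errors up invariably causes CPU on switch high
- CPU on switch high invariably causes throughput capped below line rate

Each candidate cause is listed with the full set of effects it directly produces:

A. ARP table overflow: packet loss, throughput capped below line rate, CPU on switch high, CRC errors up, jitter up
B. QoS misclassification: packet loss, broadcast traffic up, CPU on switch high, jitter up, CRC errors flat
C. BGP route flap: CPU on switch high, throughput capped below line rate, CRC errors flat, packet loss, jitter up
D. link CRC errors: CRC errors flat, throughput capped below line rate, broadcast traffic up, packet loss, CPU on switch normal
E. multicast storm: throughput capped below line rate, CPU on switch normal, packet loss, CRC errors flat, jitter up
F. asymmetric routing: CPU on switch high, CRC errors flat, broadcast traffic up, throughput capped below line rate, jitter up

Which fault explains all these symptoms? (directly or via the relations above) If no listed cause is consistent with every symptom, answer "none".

Per-candidate check:
(A) ARP table overflow — CRC errors flat miss; broadcast traffic up miss; packet loss match; CPU on switch high match; throughput capped below line rate match
(B) QoS misclassification — CRC errors flat match; broadcast traffic up match; packet loss match; CPU on switch high match; throughput capped below line rate match (by CPU on switch high → throughput capped below line rate)
(C) BGP route flap — CRC errors flat match; broadcast traffic up miss; packet loss match; CPU on switch high match; throughput capped below line rate match
(D) link CRC errors — fails on CPU on switch high (predicts CPU on switch normal, not CPU on switch high)
(E) multicast storm — fails on broadcast traffic up, CPU on switch high (predicts CPU on switch normal, not CPU on switch high)
(F) asymmetric routing — CRC errors flat match; broadcast traffic up match; packet loss miss; CPU on switch high match; throughput capped below line rate match
(B) alone accounts for all the evidence.

B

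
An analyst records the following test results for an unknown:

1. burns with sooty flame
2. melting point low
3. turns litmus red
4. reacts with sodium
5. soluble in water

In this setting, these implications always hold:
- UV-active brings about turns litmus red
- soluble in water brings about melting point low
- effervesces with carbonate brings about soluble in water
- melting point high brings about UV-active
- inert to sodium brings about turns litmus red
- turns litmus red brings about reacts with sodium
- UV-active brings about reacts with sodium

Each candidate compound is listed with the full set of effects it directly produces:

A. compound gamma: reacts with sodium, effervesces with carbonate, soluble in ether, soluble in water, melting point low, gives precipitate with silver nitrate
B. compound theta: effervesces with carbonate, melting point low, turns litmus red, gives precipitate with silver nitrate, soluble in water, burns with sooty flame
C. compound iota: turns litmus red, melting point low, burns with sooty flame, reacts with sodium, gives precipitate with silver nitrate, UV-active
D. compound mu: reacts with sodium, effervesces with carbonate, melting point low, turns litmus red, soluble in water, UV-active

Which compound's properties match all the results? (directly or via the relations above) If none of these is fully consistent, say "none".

Testing each hypothesis:
(A) compound gamma — burns with sooty flame NO; melting point low yes; turns litmus red NO; reacts with sodium yes; soluble in water yes
(B) compound theta — accounts for every observation (reacts with sodium by turns litmus red → reacts with sodium)
(C) compound iota — burns with sooty flame yes; melting point low yes; turns litmus red yes; reacts with sodium yes; soluble in water NO
(D) compound mu — burns with sooty flame NO; melting point low yes; turns litmus red yes; reacts with sodium yes; soluble in water yes
Only (B) is consistent with every observation.

B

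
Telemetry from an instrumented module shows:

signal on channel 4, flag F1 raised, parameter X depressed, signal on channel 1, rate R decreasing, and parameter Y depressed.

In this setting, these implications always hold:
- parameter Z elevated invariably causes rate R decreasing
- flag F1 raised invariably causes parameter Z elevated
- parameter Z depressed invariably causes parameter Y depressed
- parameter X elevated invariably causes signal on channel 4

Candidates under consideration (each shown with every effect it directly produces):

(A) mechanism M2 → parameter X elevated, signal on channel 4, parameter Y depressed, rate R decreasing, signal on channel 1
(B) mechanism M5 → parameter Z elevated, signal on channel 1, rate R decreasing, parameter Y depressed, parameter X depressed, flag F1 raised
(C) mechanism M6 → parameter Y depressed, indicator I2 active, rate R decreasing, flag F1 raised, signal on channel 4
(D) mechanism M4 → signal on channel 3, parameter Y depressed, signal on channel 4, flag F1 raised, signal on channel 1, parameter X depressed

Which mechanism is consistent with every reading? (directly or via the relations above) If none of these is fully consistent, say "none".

Per-candidate check:
(A) mechanism M2 — fails on flag F1 raised, parameter X depressed (predicts parameter X elevated, not parameter X depressed)
(B) mechanism M5 — signal on channel 4 NO; flag F1 raised yes; parameter X depressed yes; signal on channel 1 yes; rate R decreasing yes; parameter Y depressed yes
(C) mechanism M6 — does not account for parameter X depressed, signal on channel 1
(D) mechanism M4 — accounts for every observation (rate R decreasing via flag F1 raised → parameter Z elevated → rate R decreasing)
(D) alone accounts for all the evidence.

D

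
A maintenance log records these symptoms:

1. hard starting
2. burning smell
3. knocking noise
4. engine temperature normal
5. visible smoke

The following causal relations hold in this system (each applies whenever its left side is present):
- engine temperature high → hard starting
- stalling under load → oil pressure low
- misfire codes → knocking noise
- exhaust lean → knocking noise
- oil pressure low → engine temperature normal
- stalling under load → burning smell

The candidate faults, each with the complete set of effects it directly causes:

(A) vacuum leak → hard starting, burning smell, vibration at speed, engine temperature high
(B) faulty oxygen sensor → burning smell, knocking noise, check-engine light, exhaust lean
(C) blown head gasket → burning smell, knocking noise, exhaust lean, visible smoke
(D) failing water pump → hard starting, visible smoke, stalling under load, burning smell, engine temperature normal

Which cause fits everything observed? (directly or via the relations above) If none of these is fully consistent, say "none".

For each candidate, compare predicted effects to what was observed:
(A) vacuum leak — fails on knocking noise, engine temperature normal, visible smoke (predicts engine temperature high, not engine temperature normal)
(B) faulty oxygen sensor — hard starting -; burning smell +; knocking noise +; engine temperature normal -; visible smoke -
(C) blown head gasket — does not account for hard starting, engine temperature normal
(D) failing water pump — hard starting +; burning smell +; knocking noise -; engine temperature normal +; visible smoke +
No candidate is consistent with all observations.

none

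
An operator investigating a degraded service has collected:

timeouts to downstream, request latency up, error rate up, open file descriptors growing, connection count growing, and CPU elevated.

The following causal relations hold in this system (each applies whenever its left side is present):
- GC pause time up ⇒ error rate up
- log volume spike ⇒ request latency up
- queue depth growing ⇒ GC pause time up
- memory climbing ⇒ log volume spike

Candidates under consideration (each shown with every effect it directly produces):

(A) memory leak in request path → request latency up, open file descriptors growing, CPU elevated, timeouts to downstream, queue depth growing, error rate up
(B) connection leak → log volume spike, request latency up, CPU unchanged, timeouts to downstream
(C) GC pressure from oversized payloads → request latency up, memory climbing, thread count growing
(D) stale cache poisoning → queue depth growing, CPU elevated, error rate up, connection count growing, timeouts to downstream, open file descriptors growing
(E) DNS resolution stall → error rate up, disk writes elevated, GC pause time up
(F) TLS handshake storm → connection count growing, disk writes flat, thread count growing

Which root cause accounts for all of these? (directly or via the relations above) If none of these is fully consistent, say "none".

none

Checking each candidate against the observations:
(A) memory leak in request path — does not account for connection count growing
(B) connection leak — fails on error rate up, open file descriptors growing, connection count growing, CPU elevated (predicts CPU unchanged, not CPU elevated)
(C) GC pressure from oversized payloads — does not account for timeouts to downstream, error rate up, open file descriptors growing, connection count growing, CPU elevated
(D) stale cache poisoning — timeouts to downstream yes; request latency up NO; error rate up yes; open file descriptors growing yes; connection count growing yes; CPU elevated yes
(E) DNS resolution stall — does not account for timeouts to downstream, request latency up, open file descriptors growing, connection count growing, CPU elevated
(F) TLS handshake storm — timeouts to downstream NO; request latency up NO; error rate up NO; open file descriptors growing NO; connection count growing yes; CPU elevated NO
None of the listed candidates fits everything.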